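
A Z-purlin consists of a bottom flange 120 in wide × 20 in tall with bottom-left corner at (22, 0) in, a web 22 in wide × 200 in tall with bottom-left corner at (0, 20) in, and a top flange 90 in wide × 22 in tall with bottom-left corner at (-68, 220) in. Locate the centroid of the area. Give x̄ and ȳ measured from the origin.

bottom flange: A = 120 × 20 = 2400.00, centroid at (82.00, 10.00).
web: A = 22 × 200 = 4400.00, centroid at (11.00, 120.00).
top flange: A = 90 × 22 = 1980.00, centroid at (-23.00, 231.00).
ΣA = 8780.00 in²
ΣAx̄ = (2400.00)(82.00) + (4400.00)(11.00) + (1980.00)(-23.00) = 199660.00 in³
ΣAȳ = (2400.00)(10.00) + (4400.00)(120.00) + (1980.00)(231.00) = 1009380.00 in³
x̄ = 199660.00 / 8780.00 = 22.74 in
ȳ = 1009380.00 / 8780.00 = 114.96 in

x̄ = 22.74 in, ȳ = 114.96 in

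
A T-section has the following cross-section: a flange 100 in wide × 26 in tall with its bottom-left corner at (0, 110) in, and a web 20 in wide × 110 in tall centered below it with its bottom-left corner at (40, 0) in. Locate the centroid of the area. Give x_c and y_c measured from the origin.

Part | A | x̄ᵢ | ȳᵢ | A·x̄ᵢ | A·ȳᵢ
web | 2200.00 | 50.00 | 55.00 | 110000.00 | 121000.00
flange | 2600.00 | 50.00 | 123.00 | 130000.00 | 319800.00
Σ | 4800.00 |  |  | 240000.00 | 440800.00
x_c = 240000.00 / 4800.00 = 50.00 in
y_c = 440800.00 / 4800.00 = 91.83 in

x_c = 50.00 in, y_c = 91.83 in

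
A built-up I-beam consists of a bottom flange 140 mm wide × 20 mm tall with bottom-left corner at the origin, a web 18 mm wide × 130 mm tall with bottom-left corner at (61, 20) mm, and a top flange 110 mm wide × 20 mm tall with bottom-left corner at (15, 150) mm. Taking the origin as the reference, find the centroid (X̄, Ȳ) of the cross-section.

X̄ = 70.00 mm, Ȳ = 78.87 mm

bottom flange: A = 140 × 20 = 2800.00, centroid at (70.00, 10.00).
web: A = 18 × 130 = 2340.00, centroid at (70.00, 85.00).
top flange: A = 110 × 20 = 2200.00, centroid at (70.00, 160.00).
ΣA = 7340.00 mm², ΣAX̄ = 513800.00 mm³, ΣAȲ = 578900.00 mm³.
X̄ = 513800.00/7340.00 = 70.00 mm; Ȳ = 578900.00/7340.00 = 78.87 mm.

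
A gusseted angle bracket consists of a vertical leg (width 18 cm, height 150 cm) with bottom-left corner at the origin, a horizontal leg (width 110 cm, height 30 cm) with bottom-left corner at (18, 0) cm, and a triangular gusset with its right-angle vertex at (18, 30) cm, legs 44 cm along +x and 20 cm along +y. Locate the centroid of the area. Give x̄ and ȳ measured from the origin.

x̄ = 43.41 cm, ȳ = 41.64 cm

Part | A | x̄ᵢ | ȳᵢ | A·x̄ᵢ | A·ȳᵢ
vertical leg | 2700.00 | 9.00 | 75.00 | 24300.00 | 202500.00
horizontal leg | 3300.00 | 73.00 | 15.00 | 240900.00 | 49500.00
gusset | 440.00 | 32.67 | 36.67 | 14373.33 | 16133.33
Σ | 6440.00 |  |  | 279573.33 | 268133.33
x̄ = 279573.33 / 6440.00 = 43.41 cm
ȳ = 268133.33 / 6440.00 = 41.64 cm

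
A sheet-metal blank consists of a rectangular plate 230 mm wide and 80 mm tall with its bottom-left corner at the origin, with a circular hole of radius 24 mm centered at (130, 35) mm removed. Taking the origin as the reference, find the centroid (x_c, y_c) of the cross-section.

x_c = 113.36 mm, y_c = 40.55 mm

Part | A | x̄ᵢ | ȳᵢ | A·x̄ᵢ | A·ȳᵢ
plate | 18400.00 | 115.00 | 40.00 | 2116000.00 | 736000.00
hole | -1809.56 | 130.00 | 35.00 | -235242.46 | -63334.51
Σ | 16590.44 |  |  | 1880757.54 | 672665.49
x_c = 1880757.54 / 16590.44 = 113.36 mm
y_c = 672665.49 / 16590.44 = 40.55 mm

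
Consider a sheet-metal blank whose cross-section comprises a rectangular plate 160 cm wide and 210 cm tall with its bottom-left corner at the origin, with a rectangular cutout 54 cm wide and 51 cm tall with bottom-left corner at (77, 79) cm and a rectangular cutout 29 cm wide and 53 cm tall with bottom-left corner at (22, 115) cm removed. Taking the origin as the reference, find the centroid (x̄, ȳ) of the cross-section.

plate: A = 160 × 210 = 33600.00, centroid at (80.00, 105.00).
hole 1: A = −(54 × 51) = -2754.00, centroid at (104.00, 104.50).
hole 2: A = −(29 × 53) = -1537.00, centroid at (36.50, 141.50).
ΣA = 29309.00 cm²
ΣAx̄ = (33600.00)(80.00) + (-2754.00)(104.00) + (-1537.00)(36.50) = 2345483.50 cm³
ΣAȳ = (33600.00)(105.00) + (-2754.00)(104.50) + (-1537.00)(141.50) = 3022721.50 cm³
x̄ = 2345483.50 / 29309.00 = 80.03 cm
ȳ = 3022721.50 / 29309.00 = 103.13 cm

x̄ = 80.03 cm, ȳ = 103.13 cm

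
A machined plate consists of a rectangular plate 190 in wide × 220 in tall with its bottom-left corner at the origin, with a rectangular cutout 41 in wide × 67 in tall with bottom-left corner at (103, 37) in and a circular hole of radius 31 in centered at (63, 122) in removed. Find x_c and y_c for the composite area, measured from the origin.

x_c = 95.51 in, y_c = 112.01 in

plate: A = 190 × 220 = 41800.00, centroid at (95.00, 110.00).
hole 1: A = −(41 × 67) = -2747.00, centroid at (123.50, 70.50).
hole 2: A = −π·31² = -3019.07, centroid at (63.00, 122.00).
ΣA = 36033.93 in²
ΣAx_c = (41800.00)(95.00) + (-2747.00)(123.50) + (-3019.07)(63.00) = 3441544.06 in³
ΣAy_c = (41800.00)(110.00) + (-2747.00)(70.50) + (-3019.07)(122.00) = 4036009.89 in³
x_c = 3441544.06 / 36033.93 = 95.51 in
y_c = 4036009.89 / 36033.93 = 112.01 in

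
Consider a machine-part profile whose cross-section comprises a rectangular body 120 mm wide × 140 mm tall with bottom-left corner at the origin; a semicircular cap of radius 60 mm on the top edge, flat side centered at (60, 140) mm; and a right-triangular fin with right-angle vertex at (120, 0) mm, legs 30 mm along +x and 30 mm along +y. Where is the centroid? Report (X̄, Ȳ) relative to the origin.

Part | A | x̄ᵢ | ȳᵢ | A·x̄ᵢ | A·ȳᵢ
rectangular body | 16800.00 | 60.00 | 70.00 | 1008000.00 | 1176000.00
semicircular top | 5654.87 | 60.00 | 165.46 | 339292.01 | 935681.35
triangular fin | 450.00 | 130.00 | 10.00 | 58500.00 | 4500.00
Σ | 22904.87 |  |  | 1405792.01 | 2116181.35
X̄ = 1405792.01 / 22904.87 = 61.38 mm
Ȳ = 2116181.35 / 22904.87 = 92.39 mm

X̄ = 61.38 mm, Ȳ = 92.39 mm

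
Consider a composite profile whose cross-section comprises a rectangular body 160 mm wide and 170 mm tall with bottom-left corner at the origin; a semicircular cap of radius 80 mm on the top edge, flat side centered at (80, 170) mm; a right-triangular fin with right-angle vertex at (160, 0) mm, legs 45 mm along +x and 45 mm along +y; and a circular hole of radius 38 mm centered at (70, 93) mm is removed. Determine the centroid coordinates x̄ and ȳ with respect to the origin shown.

x̄ = 84.20 mm, ȳ = 117.28 mm

rectangular body: A = 160 × 170 = 27200.00, centroid at (80.00, 85.00).
semicircular top: A = ½π·80² = 10053.10, centroid at (80.00, 203.95).
triangular fin: A = ½·45·45 = 1012.50, centroid at (175.00, 15.00).
hole: A = −π·38² = -4536.46, centroid at (70.00, 93.00).
ΣA = 33729.14 mm²
ΣAx̄ = (27200.00)(80.00) + (10053.10)(80.00) + (1012.50)(175.00) + (-4536.46)(70.00) = 2839883.03 mm³
ΣAȳ = (27200.00)(85.00) + (10053.10)(203.95) + (1012.50)(15.00) + (-4536.46)(93.00) = 3955656.48 mm³
x̄ = 2839883.03 / 33729.14 = 84.20 mm
ȳ = 3955656.48 / 33729.14 = 117.28 mm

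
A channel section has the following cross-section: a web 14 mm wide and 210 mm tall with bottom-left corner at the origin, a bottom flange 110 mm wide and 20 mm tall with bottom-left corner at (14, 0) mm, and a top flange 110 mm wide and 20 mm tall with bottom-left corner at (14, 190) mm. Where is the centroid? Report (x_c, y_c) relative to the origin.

x_c = 44.17 mm, y_c = 105.00 mm

web: A = 14 × 210 = 2940.00, centroid at (7.00, 105.00).
bottom flange: A = 110 × 20 = 2200.00, centroid at (69.00, 10.00).
top flange: A = 110 × 20 = 2200.00, centroid at (69.00, 200.00).
ΣA = 7340.00 mm²
ΣAx_c = (2940.00)(7.00) + (2200.00)(69.00) + (2200.00)(69.00) = 324180.00 mm³
ΣAy_c = (2940.00)(105.00) + (2200.00)(10.00) + (2200.00)(200.00) = 770700.00 mm³
x_c = 324180.00 / 7340.00 = 44.17 mm
y_c = 770700.00 / 7340.00 = 105.00 mm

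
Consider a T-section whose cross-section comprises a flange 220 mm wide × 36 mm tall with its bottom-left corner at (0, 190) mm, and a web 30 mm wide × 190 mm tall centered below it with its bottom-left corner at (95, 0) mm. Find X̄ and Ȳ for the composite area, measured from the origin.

web: A = 30 × 190 = 5700.00, centroid at (110.00, 95.00).
flange: A = 220 × 36 = 7920.00, centroid at (110.00, 208.00).
ΣA = 13620.00 mm², ΣAX̄ = 1498200.00 mm³, ΣAȲ = 2188860.00 mm³.
X̄ = 1498200.00/13620.00 = 110.00 mm; Ȳ = 2188860.00/13620.00 = 160.71 mm.

X̄ = 110.00 mm, Ȳ = 160.71 mm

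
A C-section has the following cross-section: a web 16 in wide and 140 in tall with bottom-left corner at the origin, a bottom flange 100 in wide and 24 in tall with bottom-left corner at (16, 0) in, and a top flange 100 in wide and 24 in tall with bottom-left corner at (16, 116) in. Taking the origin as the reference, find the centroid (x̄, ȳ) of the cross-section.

web: A = 16 × 140 = 2240.00, centroid at (8.00, 70.00).
bottom flange: A = 100 × 24 = 2400.00, centroid at (66.00, 12.00).
top flange: A = 100 × 24 = 2400.00, centroid at (66.00, 128.00).
ΣA = 7040.00 in²
ΣAx̄ = (2240.00)(8.00) + (2400.00)(66.00) + (2400.00)(66.00) = 334720.00 in³
ΣAȳ = (2240.00)(70.00) + (2400.00)(12.00) + (2400.00)(128.00) = 492800.00 in³
x̄ = 334720.00 / 7040.00 = 47.55 in
ȳ = 492800.00 / 7040.00 = 70.00 in

x̄ = 47.55 in, ȳ = 70.00 in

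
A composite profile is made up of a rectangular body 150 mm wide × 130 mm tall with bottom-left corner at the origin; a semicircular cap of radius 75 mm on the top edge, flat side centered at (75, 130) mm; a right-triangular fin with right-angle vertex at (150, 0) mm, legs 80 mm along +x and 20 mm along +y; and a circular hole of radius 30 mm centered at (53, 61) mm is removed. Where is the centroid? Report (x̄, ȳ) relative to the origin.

rectangular body: A = 150 × 130 = 19500.00, centroid at (75.00, 65.00).
semicircular top: A = ½π·75² = 8835.73, centroid at (75.00, 161.83).
triangular fin: A = ½·80·20 = 800.00, centroid at (176.67, 6.67).
hole: A = −π·30² = -2827.43, centroid at (53.00, 61.00).
ΣA = 26308.30 mm², ΣAx̄ = 2116659.06 mm³, ΣAȳ = 2530254.71 mm³.
x̄ = 2116659.06/26308.30 = 80.46 mm; ȳ = 2530254.71/26308.30 = 96.18 mm.

x̄ = 80.46 mm, ȳ = 96.18 mm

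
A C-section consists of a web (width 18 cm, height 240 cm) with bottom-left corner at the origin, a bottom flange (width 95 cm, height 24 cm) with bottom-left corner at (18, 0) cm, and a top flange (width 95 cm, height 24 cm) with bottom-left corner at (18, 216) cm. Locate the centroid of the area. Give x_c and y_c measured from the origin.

x_c = 38.01 cm, y_c = 120.00 cm

web: A = 18 × 240 = 4320.00, centroid at (9.00, 120.00).
bottom flange: A = 95 × 24 = 2280.00, centroid at (65.50, 12.00).
top flange: A = 95 × 24 = 2280.00, centroid at (65.50, 228.00).
ΣA = 8880.00 cm², ΣAx_c = 337560.00 cm³, ΣAy_c = 1065600.00 cm³.
x_c = 337560.00/8880.00 = 38.01 cm; y_c = 1065600.00/8880.00 = 120.00 cm.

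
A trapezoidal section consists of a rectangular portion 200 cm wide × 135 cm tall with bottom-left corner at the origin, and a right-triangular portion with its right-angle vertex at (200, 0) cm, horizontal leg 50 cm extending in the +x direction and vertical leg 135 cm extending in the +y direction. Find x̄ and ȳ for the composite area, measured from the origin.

rectangular portion: A = 200 × 135 = 27000.00, centroid at (100.00, 67.50).
triangular portion: A = ½·50·135 = 3375.00, centroid at (216.67, 45.00).
ΣA = 30375.00 cm²
ΣAx̄ = (27000.00)(100.00) + (3375.00)(216.67) = 3431250.00 cm³
ΣAȳ = (27000.00)(67.50) + (3375.00)(45.00) = 1974375.00 cm³
x̄ = 3431250.00 / 30375.00 = 112.96 cm
ȳ = 1974375.00 / 30375.00 = 65.00 cm

x̄ = 112.96 cm, ȳ = 65.00 cm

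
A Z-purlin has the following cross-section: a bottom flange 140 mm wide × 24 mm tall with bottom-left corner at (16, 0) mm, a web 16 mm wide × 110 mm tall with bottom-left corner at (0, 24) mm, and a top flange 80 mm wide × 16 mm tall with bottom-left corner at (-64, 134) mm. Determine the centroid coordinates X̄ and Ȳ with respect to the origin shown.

Part | A | x̄ᵢ | ȳᵢ | A·x̄ᵢ | A·ȳᵢ
bottom flange | 3360.00 | 86.00 | 12.00 | 288960.00 | 40320.00
web | 1760.00 | 8.00 | 79.00 | 14080.00 | 139040.00
top flange | 1280.00 | -24.00 | 142.00 | -30720.00 | 181760.00
Σ | 6400.00 |  |  | 272320.00 | 361120.00
X̄ = 272320.00 / 6400.00 = 42.55 mm
Ȳ = 361120.00 / 6400.00 = 56.42 mm

X̄ = 42.55 mm, Ȳ = 56.42 mm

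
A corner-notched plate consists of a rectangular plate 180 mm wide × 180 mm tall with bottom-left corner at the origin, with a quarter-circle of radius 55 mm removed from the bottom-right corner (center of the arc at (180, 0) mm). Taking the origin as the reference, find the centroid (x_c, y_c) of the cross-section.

Part | A | x̄ᵢ | ȳᵢ | A·x̄ᵢ | A·ȳᵢ
plate | 32400.00 | 90.00 | 90.00 | 2916000.00 | 2916000.00
removed quarter-circle | -2375.83 | 156.66 | 23.34 | -372190.97 | -55458.33
Σ | 30024.17 |  |  | 2543809.03 | 2860541.67
x_c = 2543809.03 / 30024.17 = 84.73 mm
y_c = 2860541.67 / 30024.17 = 95.27 mm

x_c = 84.73 mm, y_c = 95.27 mm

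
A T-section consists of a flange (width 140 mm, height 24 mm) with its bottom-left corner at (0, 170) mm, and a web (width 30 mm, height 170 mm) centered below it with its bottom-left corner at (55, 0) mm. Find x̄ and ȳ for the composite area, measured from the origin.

x̄ = 70.00 mm, ȳ = 123.52 mm

web: A = 30 × 170 = 5100.00, centroid at (70.00, 85.00).
flange: A = 140 × 24 = 3360.00, centroid at (70.00, 182.00).
ΣA = 8460.00 mm², ΣAx̄ = 592200.00 mm³, ΣAȳ = 1045020.00 mm³.
x̄ = 592200.00/8460.00 = 70.00 mm; ȳ = 1045020.00/8460.00 = 123.52 mm.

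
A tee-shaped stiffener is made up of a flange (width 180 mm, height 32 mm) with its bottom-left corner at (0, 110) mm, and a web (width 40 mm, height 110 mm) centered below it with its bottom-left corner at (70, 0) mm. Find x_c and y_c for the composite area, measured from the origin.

x_c = 90.00 mm, y_c = 95.25 mm

Part | A | x̄ᵢ | ȳᵢ | A·x̄ᵢ | A·ȳᵢ
web | 4400.00 | 90.00 | 55.00 | 396000.00 | 242000.00
flange | 5760.00 | 90.00 | 126.00 | 518400.00 | 725760.00
Σ | 10160.00 |  |  | 914400.00 | 967760.00
x_c = 914400.00 / 10160.00 = 90.00 mm
y_c = 967760.00 / 10160.00 = 95.25 mm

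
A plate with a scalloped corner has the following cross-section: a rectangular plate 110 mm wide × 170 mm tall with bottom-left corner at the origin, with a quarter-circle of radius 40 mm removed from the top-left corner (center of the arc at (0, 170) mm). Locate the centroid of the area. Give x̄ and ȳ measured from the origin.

x̄ = 57.74 mm, ȳ = 80.10 mm

plate: A = 110 × 170 = 18700.00, centroid at (55.00, 85.00).
removed quarter-circle: A = −¼π·40² = -1256.64, centroid at (16.98, 153.02).
ΣA = 17443.36 mm², ΣAx̄ = 1007166.67 mm³, ΣAȳ = 1397205.03 mm³.
x̄ = 1007166.67/17443.36 = 57.74 mm; ȳ = 1397205.03/17443.36 = 80.10 mm.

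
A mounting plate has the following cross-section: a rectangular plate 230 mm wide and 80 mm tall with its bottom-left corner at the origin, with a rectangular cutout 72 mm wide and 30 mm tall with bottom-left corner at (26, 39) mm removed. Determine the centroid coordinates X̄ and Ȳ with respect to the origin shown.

plate: A = 230 × 80 = 18400.00, centroid at (115.00, 40.00).
hole: A = −(72 × 30) = -2160.00, centroid at (62.00, 54.00).
ΣA = 16240.00 mm², ΣAX̄ = 1982080.00 mm³, ΣAȲ = 619360.00 mm³.
X̄ = 1982080.00/16240.00 = 122.05 mm; Ȳ = 619360.00/16240.00 = 38.14 mm.

X̄ = 122.05 mm, Ȳ = 38.14 mm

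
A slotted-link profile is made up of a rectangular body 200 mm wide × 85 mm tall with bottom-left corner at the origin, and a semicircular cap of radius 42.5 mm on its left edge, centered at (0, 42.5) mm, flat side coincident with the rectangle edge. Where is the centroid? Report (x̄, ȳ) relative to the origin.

x̄ = 83.12 mm, ȳ = 42.50 mm

rectangular body: A = 200 × 85 = 17000.00, centroid at (100.00, 42.50).
semicircular end: A = ½π·42.5² = 2837.25, centroid at (-18.04, 42.50).
ΣA = 19837.25 mm²
ΣAx̄ = (17000.00)(100.00) + (2837.25)(-18.04) = 1648822.92 mm³
ΣAȳ = (17000.00)(42.50) + (2837.25)(42.50) = 843083.16 mm³
x̄ = 1648822.92 / 19837.25 = 83.12 mm
ȳ = 843083.16 / 19837.25 = 42.50 mm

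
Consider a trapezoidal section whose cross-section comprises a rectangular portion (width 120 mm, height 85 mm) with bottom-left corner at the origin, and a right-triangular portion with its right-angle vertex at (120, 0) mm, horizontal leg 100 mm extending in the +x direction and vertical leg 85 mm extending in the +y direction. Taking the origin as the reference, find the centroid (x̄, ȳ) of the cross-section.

x̄ = 87.45 mm, ȳ = 38.33 mm

rectangular portion: A = 120 × 85 = 10200.00, centroid at (60.00, 42.50).
triangular portion: A = ½·100·85 = 4250.00, centroid at (153.33, 28.33).
ΣA = 14450.00 mm², ΣAx̄ = 1263666.67 mm³, ΣAȳ = 553916.67 mm³.
x̄ = 1263666.67/14450.00 = 87.45 mm; ȳ = 553916.67/14450.00 = 38.33 mm.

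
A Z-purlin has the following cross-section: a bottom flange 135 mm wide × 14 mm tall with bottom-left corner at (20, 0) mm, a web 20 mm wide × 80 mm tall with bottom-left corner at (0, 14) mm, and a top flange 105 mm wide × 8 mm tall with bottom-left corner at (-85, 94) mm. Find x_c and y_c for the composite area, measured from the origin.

x_c = 35.58 mm, y_c = 42.02 mm

bottom flange: A = 135 × 14 = 1890.00, centroid at (87.50, 7.00).
web: A = 20 × 80 = 1600.00, centroid at (10.00, 54.00).
top flange: A = 105 × 8 = 840.00, centroid at (-32.50, 98.00).
ΣA = 4330.00 mm², ΣAx_c = 154075.00 mm³, ΣAy_c = 181950.00 mm³.
x_c = 154075.00/4330.00 = 35.58 mm; y_c = 181950.00/4330.00 = 42.02 mm.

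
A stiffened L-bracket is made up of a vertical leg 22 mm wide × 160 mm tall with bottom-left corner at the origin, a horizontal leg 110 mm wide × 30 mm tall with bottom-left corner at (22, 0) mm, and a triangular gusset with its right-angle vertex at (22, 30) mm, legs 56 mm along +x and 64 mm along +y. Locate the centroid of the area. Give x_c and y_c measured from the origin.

x_c = 42.46 mm, y_c = 49.13 mm

vertical leg: A = 22 × 160 = 3520.00, centroid at (11.00, 80.00).
horizontal leg: A = 110 × 30 = 3300.00, centroid at (77.00, 15.00).
gusset: A = ½·56·64 = 1792.00, centroid at (40.67, 51.33).
ΣA = 8612.00 mm²
ΣAx_c = (3520.00)(11.00) + (3300.00)(77.00) + (1792.00)(40.67) = 365694.67 mm³
ΣAy_c = (3520.00)(80.00) + (3300.00)(15.00) + (1792.00)(51.33) = 423089.33 mm³
x_c = 365694.67 / 8612.00 = 42.46 mm
y_c = 423089.33 / 8612.00 = 49.13 mm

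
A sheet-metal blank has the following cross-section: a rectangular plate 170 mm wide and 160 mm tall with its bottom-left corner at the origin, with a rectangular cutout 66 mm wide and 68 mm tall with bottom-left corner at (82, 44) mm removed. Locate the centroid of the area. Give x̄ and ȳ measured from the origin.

Part | A | x̄ᵢ | ȳᵢ | A·x̄ᵢ | A·ȳᵢ
plate | 27200.00 | 85.00 | 80.00 | 2312000.00 | 2176000.00
hole | -4488.00 | 115.00 | 78.00 | -516120.00 | -350064.00
Σ | 22712.00 |  |  | 1795880.00 | 1825936.00
x̄ = 1795880.00 / 22712.00 = 79.07 mm
ȳ = 1825936.00 / 22712.00 = 80.40 mm

x̄ = 79.07 mm, ȳ = 80.40 mm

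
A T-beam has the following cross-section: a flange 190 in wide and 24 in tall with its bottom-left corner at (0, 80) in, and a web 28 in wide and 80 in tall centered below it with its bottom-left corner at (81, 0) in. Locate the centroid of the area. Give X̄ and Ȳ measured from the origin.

X̄ = 95.00 in, Ȳ = 74.87 in

web: A = 28 × 80 = 2240.00, centroid at (95.00, 40.00).
flange: A = 190 × 24 = 4560.00, centroid at (95.00, 92.00).
ΣA = 6800.00 in²
ΣAX̄ = (2240.00)(95.00) + (4560.00)(95.00) = 646000.00 in³
ΣAȲ = (2240.00)(40.00) + (4560.00)(92.00) = 509120.00 in³
X̄ = 646000.00 / 6800.00 = 95.00 in
Ȳ = 509120.00 / 6800.00 = 74.87 in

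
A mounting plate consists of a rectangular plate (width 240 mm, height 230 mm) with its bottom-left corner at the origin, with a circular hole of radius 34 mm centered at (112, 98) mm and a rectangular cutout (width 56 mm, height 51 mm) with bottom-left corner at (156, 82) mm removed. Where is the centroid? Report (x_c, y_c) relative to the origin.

x_c = 116.84 mm, y_c = 116.71 mm

plate: A = 240 × 230 = 55200.00, centroid at (120.00, 115.00).
hole 1: A = −π·34² = -3631.68, centroid at (112.00, 98.00).
hole 2: A = −(56 × 51) = -2856.00, centroid at (184.00, 107.50).
ΣA = 48712.32 mm², ΣAx_c = 5691747.72 mm³, ΣAy_c = 5685075.25 mm³.
x_c = 5691747.72/48712.32 = 116.84 mm; y_c = 5685075.25/48712.32 = 116.71 mm.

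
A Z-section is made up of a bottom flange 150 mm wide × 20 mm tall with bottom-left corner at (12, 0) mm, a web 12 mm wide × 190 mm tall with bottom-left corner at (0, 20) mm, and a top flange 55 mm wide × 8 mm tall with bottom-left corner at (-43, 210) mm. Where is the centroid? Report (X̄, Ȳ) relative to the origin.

Part | A | x̄ᵢ | ȳᵢ | A·x̄ᵢ | A·ȳᵢ
bottom flange | 3000.00 | 87.00 | 10.00 | 261000.00 | 30000.00
web | 2280.00 | 6.00 | 115.00 | 13680.00 | 262200.00
top flange | 440.00 | -15.50 | 214.00 | -6820.00 | 94160.00
Σ | 5720.00 |  |  | 267860.00 | 386360.00
X̄ = 267860.00 / 5720.00 = 46.83 mm
Ȳ = 386360.00 / 5720.00 = 67.55 mm

X̄ = 46.83 mm, Ȳ = 67.55 mm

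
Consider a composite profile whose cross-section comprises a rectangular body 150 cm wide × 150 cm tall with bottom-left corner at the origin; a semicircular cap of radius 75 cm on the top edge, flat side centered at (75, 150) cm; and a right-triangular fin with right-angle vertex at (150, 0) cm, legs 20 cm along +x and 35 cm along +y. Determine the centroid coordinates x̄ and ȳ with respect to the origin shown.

x̄ = 75.90 cm, ȳ = 104.09 cm

Part | A | x̄ᵢ | ȳᵢ | A·x̄ᵢ | A·ȳᵢ
rectangular body | 22500.00 | 75.00 | 75.00 | 1687500.00 | 1687500.00
semicircular top | 8835.73 | 75.00 | 181.83 | 662679.70 | 1606609.40
triangular fin | 350.00 | 156.67 | 11.67 | 54833.33 | 4083.33
Σ | 31685.73 |  |  | 2405013.03 | 3298192.73
x̄ = 2405013.03 / 31685.73 = 75.90 cm
ȳ = 3298192.73 / 31685.73 = 104.09 cm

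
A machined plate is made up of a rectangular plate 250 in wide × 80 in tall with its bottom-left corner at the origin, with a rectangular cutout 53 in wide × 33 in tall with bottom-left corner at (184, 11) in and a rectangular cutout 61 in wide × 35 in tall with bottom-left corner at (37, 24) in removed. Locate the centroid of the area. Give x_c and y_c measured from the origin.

x_c = 123.34 in, y_c = 41.16 in

Part | A | x̄ᵢ | ȳᵢ | A·x̄ᵢ | A·ȳᵢ
plate | 20000.00 | 125.00 | 40.00 | 2500000.00 | 800000.00
hole 1 | -1749.00 | 210.50 | 27.50 | -368164.50 | -48097.50
hole 2 | -2135.00 | 67.50 | 41.50 | -144112.50 | -88602.50
Σ | 16116.00 |  |  | 1987723.00 | 663300.00
x_c = 1987723.00 / 16116.00 = 123.34 in
y_c = 663300.00 / 16116.00 = 41.16 in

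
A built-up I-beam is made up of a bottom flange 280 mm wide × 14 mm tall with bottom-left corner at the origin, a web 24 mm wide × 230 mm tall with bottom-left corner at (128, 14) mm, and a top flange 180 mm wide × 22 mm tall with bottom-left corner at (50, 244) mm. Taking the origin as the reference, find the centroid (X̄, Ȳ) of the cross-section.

X̄ = 140.00 mm, Ȳ = 130.55 mm

bottom flange: A = 280 × 14 = 3920.00, centroid at (140.00, 7.00).
web: A = 24 × 230 = 5520.00, centroid at (140.00, 129.00).
top flange: A = 180 × 22 = 3960.00, centroid at (140.00, 255.00).
ΣA = 13400.00 mm², ΣAX̄ = 1876000.00 mm³, ΣAȲ = 1749320.00 mm³.
X̄ = 1876000.00/13400.00 = 140.00 mm; Ȳ = 1749320.00/13400.00 = 130.55 mm.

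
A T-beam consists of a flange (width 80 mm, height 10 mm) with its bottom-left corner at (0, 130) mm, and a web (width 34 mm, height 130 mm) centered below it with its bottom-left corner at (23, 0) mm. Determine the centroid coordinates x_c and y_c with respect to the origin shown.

web: A = 34 × 130 = 4420.00, centroid at (40.00, 65.00).
flange: A = 80 × 10 = 800.00, centroid at (40.00, 135.00).
ΣA = 5220.00 mm²
ΣAx_c = (4420.00)(40.00) + (800.00)(40.00) = 208800.00 mm³
ΣAy_c = (4420.00)(65.00) + (800.00)(135.00) = 395300.00 mm³
x_c = 208800.00 / 5220.00 = 40.00 mm
y_c = 395300.00 / 5220.00 = 75.73 mm

x_c = 40.00 mm, y_c = 75.73 mm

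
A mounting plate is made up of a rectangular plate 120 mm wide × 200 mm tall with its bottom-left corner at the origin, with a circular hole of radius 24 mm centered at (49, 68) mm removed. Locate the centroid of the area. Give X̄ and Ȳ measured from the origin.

plate: A = 120 × 200 = 24000.00, centroid at (60.00, 100.00).
hole: A = −π·24² = -1809.56, centroid at (49.00, 68.00).
ΣA = 22190.44 mm², ΣAX̄ = 1351331.69 mm³, ΣAȲ = 2276950.10 mm³.
X̄ = 1351331.69/22190.44 = 60.90 mm; Ȳ = 2276950.10/22190.44 = 102.61 mm.

X̄ = 60.90 mm, Ȳ = 102.61 mm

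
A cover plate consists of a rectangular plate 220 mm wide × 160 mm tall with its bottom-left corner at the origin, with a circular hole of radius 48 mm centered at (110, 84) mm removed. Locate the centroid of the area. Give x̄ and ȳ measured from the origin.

x̄ = 110.00 mm, ȳ = 78.96 mm

plate: A = 220 × 160 = 35200.00, centroid at (110.00, 80.00).
hole: A = −π·48² = -7238.23, centroid at (110.00, 84.00).
ΣA = 27961.77 mm²
ΣAx̄ = (35200.00)(110.00) + (-7238.23)(110.00) = 3075794.76 mm³
ΣAȳ = (35200.00)(80.00) + (-7238.23)(84.00) = 2207988.72 mm³
x̄ = 3075794.76 / 27961.77 = 110.00 mm
ȳ = 2207988.72 / 27961.77 = 78.96 mm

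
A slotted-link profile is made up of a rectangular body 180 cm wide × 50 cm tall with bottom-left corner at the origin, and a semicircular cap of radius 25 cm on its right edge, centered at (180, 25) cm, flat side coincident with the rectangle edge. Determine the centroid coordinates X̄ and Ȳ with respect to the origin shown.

X̄ = 99.90 cm, Ȳ = 25.00 cm

rectangular body: A = 180 × 50 = 9000.00, centroid at (90.00, 25.00).
semicircular end: A = ½π·25² = 981.75, centroid at (190.61, 25.00).
ΣA = 9981.75 cm², ΣAX̄ = 997131.25 cm³, ΣAȲ = 249543.69 cm³.
X̄ = 997131.25/9981.75 = 99.90 cm; Ȳ = 249543.69/9981.75 = 25.00 cm.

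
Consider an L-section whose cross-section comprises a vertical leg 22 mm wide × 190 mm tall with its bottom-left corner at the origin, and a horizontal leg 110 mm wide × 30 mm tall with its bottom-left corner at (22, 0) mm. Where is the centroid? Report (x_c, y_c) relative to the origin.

x_c = 40.12 mm, y_c = 59.71 mm

vertical leg: A = 22 × 190 = 4180.00, centroid at (11.00, 95.00).
horizontal leg: A = 110 × 30 = 3300.00, centroid at (77.00, 15.00).
ΣA = 7480.00 mm²
ΣAx_c = (4180.00)(11.00) + (3300.00)(77.00) = 300080.00 mm³
ΣAy_c = (4180.00)(95.00) + (3300.00)(15.00) = 446600.00 mm³
x_c = 300080.00 / 7480.00 = 40.12 mm
y_c = 446600.00 / 7480.00 = 59.71 mm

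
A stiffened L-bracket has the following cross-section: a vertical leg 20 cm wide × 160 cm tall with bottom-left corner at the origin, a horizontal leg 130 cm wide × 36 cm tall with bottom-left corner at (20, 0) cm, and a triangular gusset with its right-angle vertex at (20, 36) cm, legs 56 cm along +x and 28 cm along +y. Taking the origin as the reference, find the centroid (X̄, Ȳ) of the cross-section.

X̄ = 53.11 cm, Ȳ = 43.37 cm

vertical leg: A = 20 × 160 = 3200.00, centroid at (10.00, 80.00).
horizontal leg: A = 130 × 36 = 4680.00, centroid at (85.00, 18.00).
gusset: A = ½·56·28 = 784.00, centroid at (38.67, 45.33).
ΣA = 8664.00 cm², ΣAX̄ = 460114.67 cm³, ΣAȲ = 375781.33 cm³.
X̄ = 460114.67/8664.00 = 53.11 cm; Ȳ = 375781.33/8664.00 = 43.37 cm.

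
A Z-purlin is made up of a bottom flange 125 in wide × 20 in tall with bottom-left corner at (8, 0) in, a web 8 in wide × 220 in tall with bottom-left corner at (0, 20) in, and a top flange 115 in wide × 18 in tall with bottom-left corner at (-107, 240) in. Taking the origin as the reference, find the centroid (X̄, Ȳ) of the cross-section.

X̄ = 12.77 in, Ȳ = 121.52 in

Part | A | x̄ᵢ | ȳᵢ | A·x̄ᵢ | A·ȳᵢ
bottom flange | 2500.00 | 70.50 | 10.00 | 176250.00 | 25000.00
web | 1760.00 | 4.00 | 130.00 | 7040.00 | 228800.00
top flange | 2070.00 | -49.50 | 249.00 | -102465.00 | 515430.00
Σ | 6330.00 |  |  | 80825.00 | 769230.00
X̄ = 80825.00 / 6330.00 = 12.77 in
Ȳ = 769230.00 / 6330.00 = 121.52 in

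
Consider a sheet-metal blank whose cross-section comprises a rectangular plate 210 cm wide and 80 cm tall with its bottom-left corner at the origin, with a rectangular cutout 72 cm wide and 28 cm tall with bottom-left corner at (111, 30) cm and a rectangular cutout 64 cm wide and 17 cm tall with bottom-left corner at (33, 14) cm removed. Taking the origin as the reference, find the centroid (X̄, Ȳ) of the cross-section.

Part | A | x̄ᵢ | ȳᵢ | A·x̄ᵢ | A·ȳᵢ
plate | 16800.00 | 105.00 | 40.00 | 1764000.00 | 672000.00
hole 1 | -2016.00 | 147.00 | 44.00 | -296352.00 | -88704.00
hole 2 | -1088.00 | 65.00 | 22.50 | -70720.00 | -24480.00
Σ | 13696.00 |  |  | 1396928.00 | 558816.00
X̄ = 1396928.00 / 13696.00 = 102.00 cm
Ȳ = 558816.00 / 13696.00 = 40.80 cm

X̄ = 102.00 cm, Ȳ = 40.80 cm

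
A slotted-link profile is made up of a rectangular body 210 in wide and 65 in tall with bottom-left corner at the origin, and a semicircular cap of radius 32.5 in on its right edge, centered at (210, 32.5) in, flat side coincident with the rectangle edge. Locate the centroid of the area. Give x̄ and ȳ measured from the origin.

x̄ = 117.87 in, ȳ = 32.50 in

rectangular body: A = 210 × 65 = 13650.00, centroid at (105.00, 32.50).
semicircular end: A = ½π·32.5² = 1659.15, centroid at (223.79, 32.50).
ΣA = 15309.15 in², ΣAx̄ = 1804557.68 in³, ΣAȳ = 497547.49 in³.
x̄ = 1804557.68/15309.15 = 117.87 in; ȳ = 497547.49/15309.15 = 32.50 in.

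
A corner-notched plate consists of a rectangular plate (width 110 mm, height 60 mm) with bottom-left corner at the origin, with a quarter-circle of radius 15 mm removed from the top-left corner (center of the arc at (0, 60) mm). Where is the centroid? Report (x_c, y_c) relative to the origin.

plate: A = 110 × 60 = 6600.00, centroid at (55.00, 30.00).
removed quarter-circle: A = −¼π·15² = -176.71, centroid at (6.37, 53.63).
ΣA = 6423.29 mm², ΣAx_c = 361875.00 mm³, ΣAy_c = 188522.12 mm³.
x_c = 361875.00/6423.29 = 56.34 mm; y_c = 188522.12/6423.29 = 29.35 mm.

x_c = 56.34 mm, y_c = 29.35 mm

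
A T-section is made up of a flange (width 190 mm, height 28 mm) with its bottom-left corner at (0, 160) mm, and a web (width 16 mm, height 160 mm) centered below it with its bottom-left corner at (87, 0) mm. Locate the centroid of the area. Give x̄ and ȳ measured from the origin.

web: A = 16 × 160 = 2560.00, centroid at (95.00, 80.00).
flange: A = 190 × 28 = 5320.00, centroid at (95.00, 174.00).
ΣA = 7880.00 mm², ΣAx̄ = 748600.00 mm³, ΣAȳ = 1130480.00 mm³.
x̄ = 748600.00/7880.00 = 95.00 mm; ȳ = 1130480.00/7880.00 = 143.46 mm.

x̄ = 95.00 mm, ȳ = 143.46 mm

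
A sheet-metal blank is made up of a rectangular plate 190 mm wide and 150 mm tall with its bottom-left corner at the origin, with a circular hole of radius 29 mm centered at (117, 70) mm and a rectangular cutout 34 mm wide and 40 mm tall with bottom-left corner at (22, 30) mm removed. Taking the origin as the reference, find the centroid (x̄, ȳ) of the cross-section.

plate: A = 190 × 150 = 28500.00, centroid at (95.00, 75.00).
hole 1: A = −π·29² = -2642.08, centroid at (117.00, 70.00).
hole 2: A = −(34 × 40) = -1360.00, centroid at (39.00, 50.00).
ΣA = 24497.92 mm², ΣAx̄ = 2345336.71 mm³, ΣAȳ = 1884554.44 mm³.
x̄ = 2345336.71/24497.92 = 95.74 mm; ȳ = 1884554.44/24497.92 = 76.93 mm.

x̄ = 95.74 mm, ȳ = 76.93 mm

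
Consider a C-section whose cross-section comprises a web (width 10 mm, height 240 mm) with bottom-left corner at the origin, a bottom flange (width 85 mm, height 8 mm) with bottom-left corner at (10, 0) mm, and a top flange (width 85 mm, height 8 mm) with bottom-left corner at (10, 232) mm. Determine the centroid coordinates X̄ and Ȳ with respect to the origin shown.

web: A = 10 × 240 = 2400.00, centroid at (5.00, 120.00).
bottom flange: A = 85 × 8 = 680.00, centroid at (52.50, 4.00).
top flange: A = 85 × 8 = 680.00, centroid at (52.50, 236.00).
ΣA = 3760.00 mm²
ΣAX̄ = (2400.00)(5.00) + (680.00)(52.50) + (680.00)(52.50) = 83400.00 mm³
ΣAȲ = (2400.00)(120.00) + (680.00)(4.00) + (680.00)(236.00) = 451200.00 mm³
X̄ = 83400.00 / 3760.00 = 22.18 mm
Ȳ = 451200.00 / 3760.00 = 120.00 mm

X̄ = 22.18 mm, Ȳ = 120.00 mm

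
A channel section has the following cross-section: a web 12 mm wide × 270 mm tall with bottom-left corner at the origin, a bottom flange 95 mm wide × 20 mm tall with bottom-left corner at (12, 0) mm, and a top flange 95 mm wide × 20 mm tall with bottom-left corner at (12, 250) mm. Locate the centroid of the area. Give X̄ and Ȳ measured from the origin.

Part | A | x̄ᵢ | ȳᵢ | A·x̄ᵢ | A·ȳᵢ
web | 3240.00 | 6.00 | 135.00 | 19440.00 | 437400.00
bottom flange | 1900.00 | 59.50 | 10.00 | 113050.00 | 19000.00
top flange | 1900.00 | 59.50 | 260.00 | 113050.00 | 494000.00
Σ | 7040.00 |  |  | 245540.00 | 950400.00
X̄ = 245540.00 / 7040.00 = 34.88 mm
Ȳ = 950400.00 / 7040.00 = 135.00 mm

X̄ = 34.88 mm, Ȳ = 135.00 mm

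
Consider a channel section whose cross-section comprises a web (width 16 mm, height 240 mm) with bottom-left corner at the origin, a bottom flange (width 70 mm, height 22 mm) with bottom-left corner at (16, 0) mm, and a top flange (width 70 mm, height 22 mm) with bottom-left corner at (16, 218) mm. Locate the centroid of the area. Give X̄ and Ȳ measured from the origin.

web: A = 16 × 240 = 3840.00, centroid at (8.00, 120.00).
bottom flange: A = 70 × 22 = 1540.00, centroid at (51.00, 11.00).
top flange: A = 70 × 22 = 1540.00, centroid at (51.00, 229.00).
ΣA = 6920.00 mm², ΣAX̄ = 187800.00 mm³, ΣAȲ = 830400.00 mm³.
X̄ = 187800.00/6920.00 = 27.14 mm; Ȳ = 830400.00/6920.00 = 120.00 mm.

X̄ = 27.14 mm, Ȳ = 120.00 mm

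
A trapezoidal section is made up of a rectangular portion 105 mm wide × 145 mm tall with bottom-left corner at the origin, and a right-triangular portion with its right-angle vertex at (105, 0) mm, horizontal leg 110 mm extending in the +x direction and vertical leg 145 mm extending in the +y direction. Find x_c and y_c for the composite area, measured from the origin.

rectangular portion: A = 105 × 145 = 15225.00, centroid at (52.50, 72.50).
triangular portion: A = ½·110·145 = 7975.00, centroid at (141.67, 48.33).
ΣA = 23200.00 mm², ΣAx_c = 1929104.17 mm³, ΣAy_c = 1489270.83 mm³.
x_c = 1929104.17/23200.00 = 83.15 mm; y_c = 1489270.83/23200.00 = 64.19 mm.

x_c = 83.15 mm, y_c = 64.19 mm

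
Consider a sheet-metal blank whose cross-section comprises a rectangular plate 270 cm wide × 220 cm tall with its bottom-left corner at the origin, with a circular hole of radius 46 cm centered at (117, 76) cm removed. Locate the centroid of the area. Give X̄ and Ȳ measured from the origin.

Part | A | x̄ᵢ | ȳᵢ | A·x̄ᵢ | A·ȳᵢ
plate | 59400.00 | 135.00 | 110.00 | 8019000.00 | 6534000.00
hole | -6647.61 | 117.00 | 76.00 | -777770.38 | -505218.36
Σ | 52752.39 |  |  | 7241229.62 | 6028781.64
X̄ = 7241229.62 / 52752.39 = 137.27 cm
Ȳ = 6028781.64 / 52752.39 = 114.28 cm

X̄ = 137.27 cm, Ȳ = 114.28 cm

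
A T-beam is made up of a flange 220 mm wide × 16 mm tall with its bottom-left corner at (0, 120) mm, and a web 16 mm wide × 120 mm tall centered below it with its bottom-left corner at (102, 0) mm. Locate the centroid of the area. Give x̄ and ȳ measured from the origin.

x̄ = 110.00 mm, ȳ = 104.00 mm

Part | A | x̄ᵢ | ȳᵢ | A·x̄ᵢ | A·ȳᵢ
web | 1920.00 | 110.00 | 60.00 | 211200.00 | 115200.00
flange | 3520.00 | 110.00 | 128.00 | 387200.00 | 450560.00
Σ | 5440.00 |  |  | 598400.00 | 565760.00
x̄ = 598400.00 / 5440.00 = 110.00 mm
ȳ = 565760.00 / 5440.00 = 104.00 mm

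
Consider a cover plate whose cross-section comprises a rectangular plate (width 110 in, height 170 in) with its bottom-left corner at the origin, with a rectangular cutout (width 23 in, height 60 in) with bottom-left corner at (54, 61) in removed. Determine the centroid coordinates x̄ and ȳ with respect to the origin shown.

Part | A | x̄ᵢ | ȳᵢ | A·x̄ᵢ | A·ȳᵢ
plate | 18700.00 | 55.00 | 85.00 | 1028500.00 | 1589500.00
hole | -1380.00 | 65.50 | 91.00 | -90390.00 | -125580.00
Σ | 17320.00 |  |  | 938110.00 | 1463920.00
x̄ = 938110.00 / 17320.00 = 54.16 in
ȳ = 1463920.00 / 17320.00 = 84.52 in

x̄ = 54.16 in, ȳ = 84.52 in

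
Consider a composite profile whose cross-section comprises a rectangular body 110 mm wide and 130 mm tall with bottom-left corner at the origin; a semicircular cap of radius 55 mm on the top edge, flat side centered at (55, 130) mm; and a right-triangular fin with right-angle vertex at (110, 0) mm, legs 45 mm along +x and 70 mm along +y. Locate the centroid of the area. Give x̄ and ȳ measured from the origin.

x̄ = 60.35 mm, ȳ = 82.17 mm

rectangular body: A = 110 × 130 = 14300.00, centroid at (55.00, 65.00).
semicircular top: A = ½π·55² = 4751.66, centroid at (55.00, 153.34).
triangular fin: A = ½·45·70 = 1575.00, centroid at (125.00, 23.33).
ΣA = 20626.66 mm², ΣAx̄ = 1244716.24 mm³, ΣAȳ = 1694882.32 mm³.
x̄ = 1244716.24/20626.66 = 60.35 mm; ȳ = 1694882.32/20626.66 = 82.17 mm.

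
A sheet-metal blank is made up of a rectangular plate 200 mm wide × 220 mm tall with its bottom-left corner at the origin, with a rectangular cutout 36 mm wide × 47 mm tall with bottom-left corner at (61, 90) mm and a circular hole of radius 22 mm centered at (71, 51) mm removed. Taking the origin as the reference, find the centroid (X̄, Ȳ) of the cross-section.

Part | A | x̄ᵢ | ȳᵢ | A·x̄ᵢ | A·ȳᵢ
plate | 44000.00 | 100.00 | 110.00 | 4400000.00 | 4840000.00
hole 1 | -1692.00 | 79.00 | 113.50 | -133668.00 | -192042.00
hole 2 | -1520.53 | 71.00 | 51.00 | -107957.69 | -77547.07
Σ | 40787.47 |  |  | 4158374.31 | 4570410.93
X̄ = 4158374.31 / 40787.47 = 101.95 mm
Ȳ = 4570410.93 / 40787.47 = 112.05 mm

X̄ = 101.95 mm, Ȳ = 112.05 mm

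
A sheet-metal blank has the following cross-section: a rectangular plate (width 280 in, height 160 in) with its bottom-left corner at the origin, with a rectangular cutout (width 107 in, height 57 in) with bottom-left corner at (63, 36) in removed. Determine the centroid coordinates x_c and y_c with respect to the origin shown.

plate: A = 280 × 160 = 44800.00, centroid at (140.00, 80.00).
hole: A = −(107 × 57) = -6099.00, centroid at (116.50, 64.50).
ΣA = 38701.00 in²
ΣAx_c = (44800.00)(140.00) + (-6099.00)(116.50) = 5561466.50 in³
ΣAy_c = (44800.00)(80.00) + (-6099.00)(64.50) = 3190614.50 in³
x_c = 5561466.50 / 38701.00 = 143.70 in
y_c = 3190614.50 / 38701.00 = 82.44 in

x_c = 143.70 in, y_c = 82.44 in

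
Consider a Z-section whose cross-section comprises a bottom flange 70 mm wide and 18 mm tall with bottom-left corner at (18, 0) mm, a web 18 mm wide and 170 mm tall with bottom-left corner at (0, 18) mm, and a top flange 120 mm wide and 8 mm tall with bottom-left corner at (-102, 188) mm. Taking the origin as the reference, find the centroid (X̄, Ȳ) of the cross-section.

Part | A | x̄ᵢ | ȳᵢ | A·x̄ᵢ | A·ȳᵢ
bottom flange | 1260.00 | 53.00 | 9.00 | 66780.00 | 11340.00
web | 3060.00 | 9.00 | 103.00 | 27540.00 | 315180.00
top flange | 960.00 | -42.00 | 192.00 | -40320.00 | 184320.00
Σ | 5280.00 |  |  | 54000.00 | 510840.00
X̄ = 54000.00 / 5280.00 = 10.23 mm
Ȳ = 510840.00 / 5280.00 = 96.75 mm

X̄ = 10.23 mm, Ȳ = 96.75 mm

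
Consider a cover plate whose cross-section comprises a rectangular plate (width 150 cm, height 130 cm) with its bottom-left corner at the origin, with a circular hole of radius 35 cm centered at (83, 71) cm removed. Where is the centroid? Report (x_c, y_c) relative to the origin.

x_c = 73.03 cm, y_c = 63.52 cm

plate: A = 150 × 130 = 19500.00, centroid at (75.00, 65.00).
hole: A = −π·35² = -3848.45, centroid at (83.00, 71.00).
ΣA = 15651.55 cm²
ΣAx_c = (19500.00)(75.00) + (-3848.45)(83.00) = 1143078.57 cm³
ΣAy_c = (19500.00)(65.00) + (-3848.45)(71.00) = 994259.98 cm³
x_c = 1143078.57 / 15651.55 = 73.03 cm
y_c = 994259.98 / 15651.55 = 63.52 cm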